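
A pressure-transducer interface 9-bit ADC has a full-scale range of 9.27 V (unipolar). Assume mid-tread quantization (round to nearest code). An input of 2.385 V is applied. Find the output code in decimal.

LSB = 9.27 V / 512 = 18.105 mV.
(V_in − V_low)/LSB = (2.385 − 0) / 0.0181055 = 131.728.
Round → code 132.

code 132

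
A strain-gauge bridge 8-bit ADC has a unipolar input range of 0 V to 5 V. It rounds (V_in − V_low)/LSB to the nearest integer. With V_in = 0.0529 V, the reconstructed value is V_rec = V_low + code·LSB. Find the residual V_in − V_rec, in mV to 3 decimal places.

Step size: 5 V ÷ 2^8 = 19.531 mV.
(V_in − V_low)/LSB = (0.0529 − 0)/0.0195312 = 2.7085 → code 3 (round).
V_rec = 0 + 3·0.0195312 = 0.05859375 V.
V_in − V_rec = -0.00569375 V = -5.694 mV.

-5.694 mV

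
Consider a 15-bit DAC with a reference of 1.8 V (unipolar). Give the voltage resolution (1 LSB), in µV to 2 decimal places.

Full-scale span = 1.8 V.
LSB = 1.8 / 2^15 = 1.8 / 32768 = 5.49316e-05 V = 54.93 µV.

54.93 µV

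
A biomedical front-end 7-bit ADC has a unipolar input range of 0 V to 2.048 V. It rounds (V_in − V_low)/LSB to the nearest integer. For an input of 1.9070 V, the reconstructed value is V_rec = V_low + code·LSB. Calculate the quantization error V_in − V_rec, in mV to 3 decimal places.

3.000 mV

LSB = 2.048/2^7 = 16.000 mV.
(V_in − V_low)/LSB = (1.9070 − 0)/0.016 = 119.1875 → code 119 (round).
V_rec = 0 + 119·0.016 = 1.904 V.
V_in − V_rec = 0.003 V = 3.000 mV.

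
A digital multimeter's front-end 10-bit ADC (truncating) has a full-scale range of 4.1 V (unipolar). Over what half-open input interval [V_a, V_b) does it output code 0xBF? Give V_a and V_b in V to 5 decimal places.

LSB = 4.1/2^10 = 4.004 mV.
Code 0xBF = 191 decimal.
V_a = V_low + 191·LSB = 0.764746 V; V_b = V_low + 192·LSB = 0.76875 V.

[0.76475 V, 0.76875 V)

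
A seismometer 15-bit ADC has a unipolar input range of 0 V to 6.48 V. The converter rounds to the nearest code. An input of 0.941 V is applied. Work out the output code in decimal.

LSB = 6.48 V / 32768 = 197.75 µV.
(V_in − V_low)/LSB = (0.941 − 0) / 0.000197754 = 4758.440.
Round → code 4758.

code 4758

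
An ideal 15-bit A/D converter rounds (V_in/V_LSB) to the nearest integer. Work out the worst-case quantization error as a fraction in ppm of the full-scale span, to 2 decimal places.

Rounding → worst-case error = ½ LSB = V_FS/2^16, so 1e+06/65536 = 15.2588 ppm of full scale.

15.26 ppm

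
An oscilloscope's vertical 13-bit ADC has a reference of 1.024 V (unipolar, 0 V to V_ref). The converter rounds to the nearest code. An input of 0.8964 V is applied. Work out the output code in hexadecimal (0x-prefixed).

LSB = 1.024 V / 8192 = 125.00 µV.
(V_in − V_low)/LSB = (0.8964 − 0) / 0.000125 = 7171.200.
Round → code 7171.
In hexadecimal (0x-prefixed): 0x1C03.

code 0x1C03 (decimal 7171)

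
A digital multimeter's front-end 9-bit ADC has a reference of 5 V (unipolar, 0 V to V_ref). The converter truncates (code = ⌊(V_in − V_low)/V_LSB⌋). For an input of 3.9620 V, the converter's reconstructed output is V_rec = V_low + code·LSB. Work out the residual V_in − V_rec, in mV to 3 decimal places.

LSB = 5/2^9 = 9.766 mV.
Scaled input = 405.7088 LSBs, so code = 405.
Reconstructed: 3.9550781 V.
V_in − V_rec = 0.00692188 V = 6.922 mV.

6.922 mV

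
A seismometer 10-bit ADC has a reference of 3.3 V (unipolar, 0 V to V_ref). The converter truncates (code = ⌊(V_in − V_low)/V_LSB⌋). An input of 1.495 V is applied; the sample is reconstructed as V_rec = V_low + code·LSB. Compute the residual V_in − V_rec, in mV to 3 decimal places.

Step size: 3.3 V ÷ 2^10 = 3.223 mV.
(V_in − V_low)/LSB = (1.495 − 0)/0.00322266 = 463.9030 → code 463 (floor).
Reconstructed: 1.4920898 V.
V_in − V_rec = 0.00291016 V = 2.910 mV.

2.910 mV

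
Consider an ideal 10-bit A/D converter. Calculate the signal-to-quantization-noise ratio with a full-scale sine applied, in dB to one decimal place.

62.0 dB

SNR ≈ 6.02·N + 1.76 dB = 6.02·10 + 1.76 = 61.96 dB.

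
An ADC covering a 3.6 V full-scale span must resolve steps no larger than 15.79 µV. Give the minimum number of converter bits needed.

18 bits

Number of steps required ≥ 3.6 V / 15.79 µV = 227992.40.
Need 2^N ≥ 227992.40; 2^17 = 131072, 2^18 = 262144.
Minimum N = 18.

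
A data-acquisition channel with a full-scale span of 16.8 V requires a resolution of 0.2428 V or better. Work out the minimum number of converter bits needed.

7 bits

Number of steps required ≥ 16.8 V / 0.2428 V = 69.19.
Need 2^N ≥ 69.19; 2^6 = 64, 2^7 = 128.
Minimum N = 7.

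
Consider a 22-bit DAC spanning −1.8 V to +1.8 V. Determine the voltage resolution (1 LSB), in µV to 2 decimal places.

Full-scale span = 3.6 V.
LSB = 3.6 / 2^22 = 3.6 / 4194304 = 8.58307e-07 V = 0.86 µV.

0.86 µV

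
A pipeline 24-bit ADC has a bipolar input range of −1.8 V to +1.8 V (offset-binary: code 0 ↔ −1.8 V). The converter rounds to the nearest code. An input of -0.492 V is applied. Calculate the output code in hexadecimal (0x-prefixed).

code 0x5D036A (decimal 6095722)

With 16777216 levels over 3.6 V, one step is 0.21 µV.
(-0.492 − (−1.8)) / 2.14577e-07 = 6095721.813 LSBs.
Round → code 6095722.
In hexadecimal (0x-prefixed): 0x5D036A.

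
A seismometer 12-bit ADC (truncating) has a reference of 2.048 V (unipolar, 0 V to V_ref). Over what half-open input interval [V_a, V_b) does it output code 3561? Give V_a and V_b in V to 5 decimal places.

[1.78050 V, 1.78100 V)

LSB = 2.048/2^12 = 0.500 mV.
V_a = V_low + 3561·LSB = 1.7805 V; V_b = V_low + 3562·LSB = 1.781 V.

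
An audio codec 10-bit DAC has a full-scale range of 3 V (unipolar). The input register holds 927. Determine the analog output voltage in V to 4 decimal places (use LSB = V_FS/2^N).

LSB = 3 V / 2^10 = 2.930 mV.
V_out = 0 + 927 × 0.00292969 V = 2.71582 V.

2.7158 V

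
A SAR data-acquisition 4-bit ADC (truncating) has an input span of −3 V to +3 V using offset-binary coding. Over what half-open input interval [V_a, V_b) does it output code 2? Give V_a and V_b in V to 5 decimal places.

[-2.25000 V, -1.87500 V)

LSB = 6/2^4 = 375.000 mV.
V_a = V_low + 2·LSB = -2.25 V; V_b = V_low + 3·LSB = -1.875 V.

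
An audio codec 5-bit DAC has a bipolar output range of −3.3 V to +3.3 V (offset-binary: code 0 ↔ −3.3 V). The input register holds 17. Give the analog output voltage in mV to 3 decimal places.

LSB = 6.6 V / 2^5 = 206.250 mV.
V_out = (−3.3) + 17 × 0.20625 V = 0.20625 V.
= 206.250 mV.

206.250 mV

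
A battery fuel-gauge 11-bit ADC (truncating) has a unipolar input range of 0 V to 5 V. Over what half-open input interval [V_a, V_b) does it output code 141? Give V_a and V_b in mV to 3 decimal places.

[344.238 mV, 346.680 mV)

LSB = 5/2^11 = 2.441 mV.
V_a = V_low + 141·LSB = 0.344238 V; V_b = V_low + 142·LSB = 0.34668 V.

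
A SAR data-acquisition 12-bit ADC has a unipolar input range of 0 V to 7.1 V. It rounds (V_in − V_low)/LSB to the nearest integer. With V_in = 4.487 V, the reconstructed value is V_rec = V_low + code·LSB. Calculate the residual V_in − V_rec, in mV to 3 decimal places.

-0.769 mV

One LSB is 7.1 V / 4096 = 1.733 mV.
(V_in − V_low)/LSB = (4.487 − 0)/0.0017334 = 2588.5566 → code 2589 (round).
Code 2589 maps back to 0 + 2589×0.0017334 V = 4.4877686 V.
Error = 4.487 − 4.4877686 = -0.000768555 V = -0.769 mV.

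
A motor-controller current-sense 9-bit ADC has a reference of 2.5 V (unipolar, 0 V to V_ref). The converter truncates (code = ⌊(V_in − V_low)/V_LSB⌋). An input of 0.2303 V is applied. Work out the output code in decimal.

LSB = 2.5 V / 512 = 4.883 mV.
(V_in − V_low)/LSB = (0.2303 − 0) / 0.00488281 = 47.165.
⌊·⌋(47.165) = 47.

code 47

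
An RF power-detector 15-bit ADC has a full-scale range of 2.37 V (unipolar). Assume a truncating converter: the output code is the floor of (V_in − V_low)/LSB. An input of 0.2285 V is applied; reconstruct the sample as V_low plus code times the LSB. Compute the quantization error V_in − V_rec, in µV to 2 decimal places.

20.08 µV

One LSB is 2.37 V / 32768 = 72.33 µV.
Scaled input = 3159.2776 LSBs, so code = 3159.
Reconstructed: 0.22847992 V.
Difference: 2.00806e-05 V → 20.08 µV.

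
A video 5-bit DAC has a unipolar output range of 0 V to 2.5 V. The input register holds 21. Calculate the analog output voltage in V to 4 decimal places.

1.6406 V

LSB = 2.5 V / 2^5 = 78.125 mV.
V_out = 0 + 21 × 0.078125 V = 1.64062 V.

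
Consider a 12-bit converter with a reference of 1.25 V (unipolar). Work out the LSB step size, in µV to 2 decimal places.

Full-scale span = 1.25 V.
LSB = 1.25 / 2^12 = 1.25 / 4096 = 0.000305176 V = 305.18 µV.

305.18 µV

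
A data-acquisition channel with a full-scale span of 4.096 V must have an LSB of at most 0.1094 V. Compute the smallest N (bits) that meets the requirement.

Number of steps required ≥ 4.096 V / 0.1094 V = 37.44.
Need 2^N ≥ 37.44; 2^5 = 32, 2^6 = 64.
Minimum N = 6.

6 bits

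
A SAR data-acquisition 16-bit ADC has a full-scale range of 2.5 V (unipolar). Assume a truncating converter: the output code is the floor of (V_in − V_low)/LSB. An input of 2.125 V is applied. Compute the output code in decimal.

LSB = 2.5 V / 65536 = 38.15 µV.
(2.125 − 0) / 3.8147e-05 = 55705.600 LSBs.
Floor → code 55705.

code 55705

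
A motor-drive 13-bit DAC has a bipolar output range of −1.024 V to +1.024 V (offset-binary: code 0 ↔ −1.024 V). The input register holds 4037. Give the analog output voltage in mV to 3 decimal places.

-14.750 mV

LSB = 2.048 V / 2^13 = 250.00 µV.
V_out = (−1.024) + 4037 × 0.00025 V = -0.01475 V.
= -14.750 mV.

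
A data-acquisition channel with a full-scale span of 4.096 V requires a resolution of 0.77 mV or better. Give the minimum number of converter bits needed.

Number of steps required ≥ 4.096 V / 0.77 mV = 5319.48.
Need 2^N ≥ 5319.48; 2^12 = 4096, 2^13 = 8192.
Minimum N = 13.

13 bits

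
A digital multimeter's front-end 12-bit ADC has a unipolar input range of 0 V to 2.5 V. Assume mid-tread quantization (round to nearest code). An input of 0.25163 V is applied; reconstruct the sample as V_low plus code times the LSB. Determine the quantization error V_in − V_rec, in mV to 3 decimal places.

0.165 mV

Step size: 2.5 V ÷ 2^12 = 0.610 mV.
Scaled input = 412.2706 LSBs, so code = 412.
Reconstructed: 0.25146484 V.
Error = 0.25163 − 0.25146484 = 0.000165156 V = 0.165 mV.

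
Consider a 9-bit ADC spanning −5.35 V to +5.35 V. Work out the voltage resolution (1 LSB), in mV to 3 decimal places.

Full-scale span = 10.7 V.
LSB = 10.7 / 2^9 = 10.7 / 512 = 0.0208984 V = 20.898 mV.

20.898 mV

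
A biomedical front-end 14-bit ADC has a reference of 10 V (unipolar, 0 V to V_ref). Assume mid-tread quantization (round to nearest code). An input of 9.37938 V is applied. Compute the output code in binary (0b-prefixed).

code 0b11110000000111 (decimal 15367)

LSB = 10 V / 16384 = 0.610 mV.
(V_in − V_low)/LSB = (9.37938 − 0) / 0.000610352 = 15367.176.
So the output code is 15367.
In binary (0b-prefixed): 0b11110000000111.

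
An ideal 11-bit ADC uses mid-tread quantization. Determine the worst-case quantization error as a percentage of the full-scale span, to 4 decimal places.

0.0244 %

Rounding → worst-case error = ½ LSB = V_FS/2^12, so 100/4096 = 0.0244141 % of full scale.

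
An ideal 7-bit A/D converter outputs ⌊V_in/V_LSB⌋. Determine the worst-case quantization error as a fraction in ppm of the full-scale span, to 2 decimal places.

7812.50 ppm

Truncating → worst-case error = 1 LSB = V_FS/2^7, so 1e+06/128 = 7812.5 ppm of full scale.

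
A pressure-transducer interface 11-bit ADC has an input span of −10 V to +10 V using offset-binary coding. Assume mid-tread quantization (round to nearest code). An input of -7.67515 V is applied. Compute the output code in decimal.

Full-scale span = 20 V; LSB = 20/2^11 = 9.766 mV.
Input sits at 238.065 steps above V_low.
round(238.065) = 238.

code 238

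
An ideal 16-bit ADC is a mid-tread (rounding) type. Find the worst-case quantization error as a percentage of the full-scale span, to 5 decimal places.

Rounding → worst-case error = ½ LSB = V_FS/2^17, so 100/131072 = 0.000762939 % of full scale.

0.00076 %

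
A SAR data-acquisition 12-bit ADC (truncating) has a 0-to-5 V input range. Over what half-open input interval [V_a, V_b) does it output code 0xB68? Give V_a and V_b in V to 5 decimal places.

LSB = 5/2^12 = 1.221 mV.
Code 0xB68 = 2920 decimal.
V_a = V_low + 2920·LSB = 3.56445 V; V_b = V_low + 2921·LSB = 3.56567 V.

[3.56445 V, 3.56567 V)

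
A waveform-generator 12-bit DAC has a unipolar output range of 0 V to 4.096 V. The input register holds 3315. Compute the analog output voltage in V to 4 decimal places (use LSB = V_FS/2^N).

3.3150 V

LSB = 4.096 V / 2^12 = 1.000 mV.
V_out = 0 + 3315 × 0.001 V = 3.315 V.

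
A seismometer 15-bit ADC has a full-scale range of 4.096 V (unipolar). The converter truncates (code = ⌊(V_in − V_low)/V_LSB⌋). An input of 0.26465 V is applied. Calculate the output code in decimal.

LSB = 4.096 V / 32768 = 125.00 µV.
(0.26465 − 0) / 0.000125 = 2117.200 LSBs.
Floor → code 2117.

code 2117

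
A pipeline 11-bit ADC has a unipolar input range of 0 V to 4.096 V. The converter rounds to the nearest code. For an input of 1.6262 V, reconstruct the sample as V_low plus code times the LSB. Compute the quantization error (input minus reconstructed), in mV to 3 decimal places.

LSB = 4.096/2^11 = 2.000 mV.
Scaled input = 813.1000 LSBs, so code = 813.
Code 813 maps back to 0 + 813×0.002 V = 1.626 V.
Difference: 0.0002 V → 0.200 mV.

0.200 mV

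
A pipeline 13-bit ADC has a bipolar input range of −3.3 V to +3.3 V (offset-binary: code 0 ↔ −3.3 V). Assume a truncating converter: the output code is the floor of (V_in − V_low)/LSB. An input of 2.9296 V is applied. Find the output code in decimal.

code 7732

Full-scale span = 6.6 V; LSB = 6.6/2^13 = 0.806 mV.
(V_in − V_low)/LSB = (2.9296 − (−3.3)) / 0.000805664 = 7732.255.
Floor → code 7732.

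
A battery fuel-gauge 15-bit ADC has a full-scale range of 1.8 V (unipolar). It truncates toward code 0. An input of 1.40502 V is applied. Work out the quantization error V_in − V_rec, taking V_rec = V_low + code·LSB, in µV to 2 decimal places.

LSB = 1.8/2^15 = 54.93 µV.
(1.40502 − 0)/5.49316e-05 = 25577.6085; ⌊·⌋ gives code 25577.
Code 25577 maps back to 0 + 25577×5.49316e-05 V = 1.4049866 V.
Difference: 3.34277e-05 V → 33.43 µV.

33.43 µV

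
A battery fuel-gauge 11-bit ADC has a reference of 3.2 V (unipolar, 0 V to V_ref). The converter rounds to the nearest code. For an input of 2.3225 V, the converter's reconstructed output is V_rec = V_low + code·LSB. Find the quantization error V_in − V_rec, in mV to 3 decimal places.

0.625 mV

One LSB is 3.2 V / 2048 = 1.562 mV.
(V_in − V_low)/LSB = (2.3225 − 0)/0.0015625 = 1486.4000 → code 1486 (round).
V_rec = 0 + 1486·0.0015625 = 2.321875 V.
V_in − V_rec = 0.000625 V = 0.625 mV.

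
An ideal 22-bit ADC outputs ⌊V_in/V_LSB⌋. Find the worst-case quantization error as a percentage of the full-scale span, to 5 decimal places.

Truncating → worst-case error = 1 LSB = V_FS/2^22, so 100/4194304 = 2.38419e-05 % of full scale.

0.00002 %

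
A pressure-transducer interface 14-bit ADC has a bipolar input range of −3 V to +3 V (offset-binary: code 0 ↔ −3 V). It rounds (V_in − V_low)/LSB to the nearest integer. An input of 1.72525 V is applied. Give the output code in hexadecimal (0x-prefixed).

code 0x3267 (decimal 12903)

LSB = 6 V / 16384 = 366.21 µV.
(V_in − V_low)/LSB = (1.72525 − (−3)) / 0.000366211 = 12903.083.
So the output code is 12903.
In hexadecimal (0x-prefixed): 0x3267.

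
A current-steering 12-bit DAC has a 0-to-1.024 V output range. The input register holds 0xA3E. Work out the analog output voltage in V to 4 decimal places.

LSB = 1.024 V / 2^12 = 250.00 µV.
Code 0xA3E = 2622 decimal.
V_out = 0 + 2622 × 0.00025 V = 0.6555 V.

0.6555 V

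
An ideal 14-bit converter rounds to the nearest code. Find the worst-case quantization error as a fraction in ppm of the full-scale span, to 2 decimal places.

30.52 ppm

Rounding → worst-case error = ½ LSB = V_FS/2^15, so 1e+06/32768 = 30.5176 ppm of full scale.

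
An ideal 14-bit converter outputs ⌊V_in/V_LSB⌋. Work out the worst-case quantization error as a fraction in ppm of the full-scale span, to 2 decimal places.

Truncating → worst-case error = 1 LSB = V_FS/2^14, so 1e+06/16384 = 61.0352 ppm of full scale.

61.04 ppm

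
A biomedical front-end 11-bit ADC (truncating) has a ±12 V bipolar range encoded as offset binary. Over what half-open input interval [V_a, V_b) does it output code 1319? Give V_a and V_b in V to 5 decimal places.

LSB = 24/2^11 = 11.719 mV.
V_a = V_low + 1319·LSB = 3.45703 V; V_b = V_low + 1320·LSB = 3.46875 V.

[3.45703 V, 3.46875 V)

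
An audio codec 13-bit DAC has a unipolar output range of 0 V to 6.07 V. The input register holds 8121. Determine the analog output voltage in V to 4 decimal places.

6.0174 V

LSB = 6.07 V / 2^13 = 0.741 mV.
V_out = 0 + 8121 × 0.000740967 V = 6.01739 V.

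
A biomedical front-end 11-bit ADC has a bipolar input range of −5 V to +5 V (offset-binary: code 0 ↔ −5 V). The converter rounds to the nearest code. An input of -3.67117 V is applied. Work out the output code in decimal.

code 272

LSB = 10 V / 2048 = 4.883 mV.
(V_in − V_low)/LSB = (-3.67117 − (−5)) / 0.00488281 = 272.144.
Round → code 272.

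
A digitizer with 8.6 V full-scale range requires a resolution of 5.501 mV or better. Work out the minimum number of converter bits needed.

11 bits

Number of steps required ≥ 8.6 V / 5.501 mV = 1563.35.
Need 2^N ≥ 1563.35; 2^10 = 1024, 2^11 = 2048.
Minimum N = 11.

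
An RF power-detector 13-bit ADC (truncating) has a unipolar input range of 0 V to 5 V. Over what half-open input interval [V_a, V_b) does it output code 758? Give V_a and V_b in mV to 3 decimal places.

[462.646 mV, 463.257 mV)

LSB = 5/2^13 = 0.610 mV.
V_a = V_low + 758·LSB = 0.462646 V; V_b = V_low + 759·LSB = 0.463257 V.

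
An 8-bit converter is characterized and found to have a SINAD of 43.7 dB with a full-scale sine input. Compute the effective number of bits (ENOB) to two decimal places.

ENOB = (SINAD − 1.76) / 6.02 = (43.7 − 1.76)/6.02 = 6.967.

6.97 bits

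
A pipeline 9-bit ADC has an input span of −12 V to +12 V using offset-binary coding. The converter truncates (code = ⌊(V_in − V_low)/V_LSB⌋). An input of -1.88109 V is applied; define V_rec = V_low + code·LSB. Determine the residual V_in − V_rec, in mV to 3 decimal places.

LSB = 24/2^9 = 46.875 mV.
(-1.88109 − (−12))/0.046875 = 215.8701; ⌊·⌋ gives code 215.
V_rec = (−12) + 215·0.046875 = -1.921875 V.
Error = -1.88109 − (−1.921875) = 0.040785 V = 40.785 mV.

40.785 mV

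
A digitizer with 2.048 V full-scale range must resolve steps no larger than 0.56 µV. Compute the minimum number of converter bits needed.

22 bits

Number of steps required ≥ 2.048 V / 0.56 µV = 3657142.86.
Need 2^N ≥ 3657142.86; 2^21 = 2097152, 2^22 = 4194304.
Minimum N = 22.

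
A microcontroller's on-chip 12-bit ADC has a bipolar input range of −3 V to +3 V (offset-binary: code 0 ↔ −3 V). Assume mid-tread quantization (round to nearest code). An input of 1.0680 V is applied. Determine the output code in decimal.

With 4096 levels over 6 V, one step is 1.465 mV.
(1.0680 − (−3)) / 0.00146484 = 2777.088 LSBs.
Round → code 2777.

code 2777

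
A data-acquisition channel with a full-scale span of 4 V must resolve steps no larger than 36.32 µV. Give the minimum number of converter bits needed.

17 bits

Number of steps required ≥ 4 V / 36.32 µV = 110132.16.
Need 2^N ≥ 110132.16; 2^16 = 65536, 2^17 = 131072.
Minimum N = 17.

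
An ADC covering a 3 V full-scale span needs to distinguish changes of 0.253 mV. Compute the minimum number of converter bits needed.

14 bits

Number of steps required ≥ 3 V / 0.253 mV = 11857.71.
Need 2^N ≥ 11857.71; 2^13 = 8192, 2^14 = 16384.
Minimum N = 14.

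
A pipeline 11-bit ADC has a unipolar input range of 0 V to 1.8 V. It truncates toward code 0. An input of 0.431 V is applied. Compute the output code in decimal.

code 490

Full-scale span = 1.8 V; LSB = 1.8/2^11 = 0.879 mV.
(V_in − V_low)/LSB = (0.431 − 0) / 0.000878906 = 490.382.
⌊·⌋(490.382) = 490.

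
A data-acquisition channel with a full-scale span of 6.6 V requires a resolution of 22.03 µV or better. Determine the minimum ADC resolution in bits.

19 bits

Number of steps required ≥ 6.6 V / 22.03 µV = 299591.47.
Need 2^N ≥ 299591.47; 2^18 = 262144, 2^19 = 524288.
Minimum N = 19.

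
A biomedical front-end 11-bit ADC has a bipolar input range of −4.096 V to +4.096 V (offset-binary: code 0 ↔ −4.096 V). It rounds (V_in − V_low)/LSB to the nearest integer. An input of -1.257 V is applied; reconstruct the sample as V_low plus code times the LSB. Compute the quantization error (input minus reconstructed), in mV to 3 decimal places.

One LSB is 8.192 V / 2048 = 4.000 mV.
(-1.257 − (−4.096))/0.004 = 709.7500; round gives code 710.
Reconstructed: -1.256 V.
Error = -1.257 − (−1.256) = -0.001 V = -1.000 mV.

-1.000 mV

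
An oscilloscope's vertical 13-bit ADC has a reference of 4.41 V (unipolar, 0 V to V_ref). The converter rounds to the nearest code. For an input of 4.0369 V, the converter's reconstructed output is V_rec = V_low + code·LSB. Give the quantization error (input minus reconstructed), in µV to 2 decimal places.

Step size: 4.41 V ÷ 2^13 = 0.538 mV.
(4.0369 − 0)/0.00053833 = 7498.9308; round gives code 7499.
V_rec = 0 + 7499·0.00053833 = 4.0369373 V.
Difference: -3.72559e-05 V → -37.26 µV.

-37.26 µV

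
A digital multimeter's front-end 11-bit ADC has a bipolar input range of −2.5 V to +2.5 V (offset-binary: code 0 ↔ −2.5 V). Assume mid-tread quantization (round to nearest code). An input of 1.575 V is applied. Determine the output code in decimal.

code 1669

With 2048 levels over 5 V, one step is 2.441 mV.
(1.575 − (−2.5)) / 0.00244141 = 1669.120 LSBs.
So the output code is 1669.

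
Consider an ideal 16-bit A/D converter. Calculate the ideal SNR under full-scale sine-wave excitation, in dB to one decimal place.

98.1 dB

SNR ≈ 6.02·N + 1.76 dB = 6.02·16 + 1.76 = 98.08 dB.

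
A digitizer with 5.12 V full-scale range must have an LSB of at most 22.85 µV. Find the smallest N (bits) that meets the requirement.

18 bits

Number of steps required ≥ 5.12 V / 22.85 µV = 224070.02.
Need 2^N ≥ 224070.02; 2^17 = 131072, 2^18 = 262144.
Minimum N = 18.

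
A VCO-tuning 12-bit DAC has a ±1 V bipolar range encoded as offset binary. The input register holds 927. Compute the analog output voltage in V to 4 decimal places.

-0.5474 V

LSB = 2 V / 2^12 = 488.28 µV.
V_out = (−1) + 927 × 0.000488281 V = -0.547363 V.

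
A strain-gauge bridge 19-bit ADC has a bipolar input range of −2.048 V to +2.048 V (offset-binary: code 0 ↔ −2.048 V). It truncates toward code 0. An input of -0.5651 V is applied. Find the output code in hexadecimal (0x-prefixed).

code 0x2E573 (decimal 189811)

Full-scale span = 4.096 V; LSB = 4.096/2^19 = 7.81 µV.
Input sits at 189811.200 steps above V_low.
Floor → code 189811.
In hexadecimal (0x-prefixed): 0x2E573.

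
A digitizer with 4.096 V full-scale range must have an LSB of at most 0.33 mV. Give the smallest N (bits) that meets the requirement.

Number of steps required ≥ 4.096 V / 0.33 mV = 12412.12.
Need 2^N ≥ 12412.12; 2^13 = 8192, 2^14 = 16384.
Minimum N = 14.

14 bits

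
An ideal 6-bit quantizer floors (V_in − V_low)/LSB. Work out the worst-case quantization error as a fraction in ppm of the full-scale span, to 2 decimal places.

Truncating → worst-case error = 1 LSB = V_FS/2^6, so 1e+06/64 = 15625 ppm of full scale.

15625.00 ppm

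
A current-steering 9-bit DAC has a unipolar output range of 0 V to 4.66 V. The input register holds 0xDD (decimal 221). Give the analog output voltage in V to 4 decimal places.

2.0114 V

LSB = 4.66 V / 2^9 = 9.102 mV.
Code 0xDD = 221 decimal.
V_out = 0 + 221 × 0.00910156 V = 2.01145 V.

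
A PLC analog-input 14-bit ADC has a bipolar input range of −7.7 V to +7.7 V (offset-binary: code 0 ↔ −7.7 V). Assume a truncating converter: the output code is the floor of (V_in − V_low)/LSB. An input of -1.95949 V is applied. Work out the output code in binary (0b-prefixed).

With 16384 levels over 15.4 V, one step is 0.940 mV.
(-1.95949 − (−7.7)) / 0.000939941 = 6107.306 LSBs.
⌊·⌋(6107.306) = 6107.
In binary (0b-prefixed): 0b1011111011011.

code 0b1011111011011 (decimal 6107)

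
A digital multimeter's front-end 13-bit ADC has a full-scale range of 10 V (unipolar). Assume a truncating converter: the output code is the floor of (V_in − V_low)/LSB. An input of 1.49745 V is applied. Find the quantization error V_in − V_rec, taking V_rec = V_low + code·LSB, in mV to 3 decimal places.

0.868 mV

Step size: 10 V ÷ 2^13 = 1.221 mV.
Scaled input = 1226.7110 LSBs, so code = 1226.
Reconstructed: 1.496582 V.
Difference: 0.000867969 V → 0.868 mV.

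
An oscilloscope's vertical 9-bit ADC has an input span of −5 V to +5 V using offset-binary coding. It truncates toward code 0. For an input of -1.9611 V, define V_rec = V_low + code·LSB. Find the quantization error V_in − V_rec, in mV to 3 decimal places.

11.556 mV

One LSB is 10 V / 512 = 19.531 mV.
(-1.9611 − (−5))/0.0195312 = 155.5917; ⌊·⌋ gives code 155.
V_rec = (−5) + 155·0.0195312 = -1.9726562 V.
V_in − V_rec = 0.0115563 V = 11.556 mV.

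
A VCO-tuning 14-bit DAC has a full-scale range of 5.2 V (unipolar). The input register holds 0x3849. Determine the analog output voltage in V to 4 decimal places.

LSB = 5.2 V / 2^14 = 317.38 µV.
Code 0x3849 = 14409 decimal.
V_out = 0 + 14409 × 0.000317383 V = 4.57317 V.

4.5732 V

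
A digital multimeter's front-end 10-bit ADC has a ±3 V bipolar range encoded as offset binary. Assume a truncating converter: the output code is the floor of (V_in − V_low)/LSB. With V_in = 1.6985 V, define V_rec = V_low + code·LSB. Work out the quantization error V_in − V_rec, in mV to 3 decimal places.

One LSB is 6 V / 1024 = 5.859 mV.
(V_in − V_low)/LSB = (1.6985 − (−3))/0.00585938 = 801.8773 → code 801 (floor).
Code 801 maps back to (−3) + 801×0.00585938 V = 1.6933594 V.
Error = 1.6985 − 1.6933594 = 0.00514063 V = 5.141 mV.

5.141 mV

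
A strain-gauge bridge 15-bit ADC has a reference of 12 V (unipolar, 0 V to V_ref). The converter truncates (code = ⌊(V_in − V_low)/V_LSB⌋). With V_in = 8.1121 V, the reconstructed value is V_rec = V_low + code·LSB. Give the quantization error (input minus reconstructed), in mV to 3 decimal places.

Step size: 12 V ÷ 2^15 = 366.21 µV.
Scaled input = 22151.4411 LSBs, so code = 22151.
Reconstructed: 8.1119385 V.
Error = 8.1121 − 8.1119385 = 0.000161523 V = 0.162 mV.

0.162 mV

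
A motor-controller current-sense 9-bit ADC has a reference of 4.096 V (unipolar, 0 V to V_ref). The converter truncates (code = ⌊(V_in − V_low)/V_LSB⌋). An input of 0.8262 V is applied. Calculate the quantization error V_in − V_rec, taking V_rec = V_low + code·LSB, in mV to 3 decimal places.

2.200 mV

LSB = 4.096/2^9 = 8.000 mV.
(V_in − V_low)/LSB = (0.8262 − 0)/0.008 = 103.2750 → code 103 (floor).
Code 103 maps back to 0 + 103×0.008 V = 0.824 V.
Difference: 0.0022 V → 2.200 mV.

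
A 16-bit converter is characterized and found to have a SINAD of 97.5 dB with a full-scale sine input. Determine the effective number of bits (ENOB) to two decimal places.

ENOB = (SINAD − 1.76) / 6.02 = (97.5 − 1.76)/6.02 = 15.904.

15.90 bits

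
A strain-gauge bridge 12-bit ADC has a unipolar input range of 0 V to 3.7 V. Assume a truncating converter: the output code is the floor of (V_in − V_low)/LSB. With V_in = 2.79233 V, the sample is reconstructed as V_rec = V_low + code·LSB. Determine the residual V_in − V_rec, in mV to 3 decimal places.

0.167 mV

One LSB is 3.7 V / 4096 = 0.903 mV.
Scaled input = 3091.1848 LSBs, so code = 3091.
V_rec = 0 + 3091·0.00090332 = 2.7921631 V.
V_in − V_rec = 0.000166914 V = 0.167 mV.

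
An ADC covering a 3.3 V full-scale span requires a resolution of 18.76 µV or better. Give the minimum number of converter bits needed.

Number of steps required ≥ 3.3 V / 18.76 µV = 175906.18.
Need 2^N ≥ 175906.18; 2^17 = 131072, 2^18 = 262144.
Minimum N = 18.

18 bits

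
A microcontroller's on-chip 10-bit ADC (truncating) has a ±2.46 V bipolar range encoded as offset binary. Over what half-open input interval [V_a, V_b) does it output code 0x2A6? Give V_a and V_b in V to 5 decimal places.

LSB = 4.92/2^10 = 4.805 mV.
Code 0x2A6 = 678 decimal.
V_a = V_low + 678·LSB = 0.797578 V; V_b = V_low + 679·LSB = 0.802383 V.

[0.79758 V, 0.80238 V)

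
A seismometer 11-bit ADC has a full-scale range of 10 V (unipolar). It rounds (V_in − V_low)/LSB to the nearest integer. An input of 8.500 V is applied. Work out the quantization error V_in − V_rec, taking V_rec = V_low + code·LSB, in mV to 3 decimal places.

-0.977 mV

One LSB is 10 V / 2048 = 4.883 mV.
(8.500 − 0)/0.00488281 = 1740.8000; round gives code 1741.
Code 1741 maps back to 0 + 1741×0.00488281 V = 8.5009766 V.
Error = 8.500 − 8.5009766 = -0.000976562 V = -0.977 mV.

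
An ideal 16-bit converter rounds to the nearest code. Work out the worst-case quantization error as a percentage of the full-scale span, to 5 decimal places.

Rounding → worst-case error = ½ LSB = V_FS/2^17, so 100/131072 = 0.000762939 % of full scale.

0.00076 %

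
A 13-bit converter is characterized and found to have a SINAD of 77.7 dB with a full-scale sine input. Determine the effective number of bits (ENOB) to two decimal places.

ENOB = (SINAD − 1.76) / 6.02 = (77.7 − 1.76)/6.02 = 12.615.

12.61 bits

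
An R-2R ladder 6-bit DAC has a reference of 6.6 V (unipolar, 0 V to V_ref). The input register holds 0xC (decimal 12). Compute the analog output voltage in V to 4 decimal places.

LSB = 6.6 V / 2^6 = 103.125 mV.
Code 0xC = 12 decimal.
V_out = 0 + 12 × 0.103125 V = 1.2375 V.

1.2375 V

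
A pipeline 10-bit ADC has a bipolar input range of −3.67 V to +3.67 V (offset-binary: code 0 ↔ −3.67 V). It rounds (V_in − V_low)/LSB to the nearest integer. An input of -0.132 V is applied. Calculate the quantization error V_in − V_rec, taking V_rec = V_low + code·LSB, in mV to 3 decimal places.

-2.977 mV

LSB = 7.34/2^10 = 7.168 mV.
(-0.132 − (−3.67))/0.00716797 = 493.5847; round gives code 494.
V_rec = (−3.67) + 494·0.00716797 = -0.12902344 V.
Error = -0.132 − (−0.12902344) = -0.00297656 V = -2.977 mV.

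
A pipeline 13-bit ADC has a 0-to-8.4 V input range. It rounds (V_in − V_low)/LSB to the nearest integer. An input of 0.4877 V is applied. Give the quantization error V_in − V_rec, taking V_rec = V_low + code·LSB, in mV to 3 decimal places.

Step size: 8.4 V ÷ 2^13 = 1.025 mV.
(0.4877 − 0)/0.00102539 = 475.6236; round gives code 476.
Reconstructed: 0.48808594 V.
Difference: -0.000385937 V → -0.386 mV.

-0.386 mV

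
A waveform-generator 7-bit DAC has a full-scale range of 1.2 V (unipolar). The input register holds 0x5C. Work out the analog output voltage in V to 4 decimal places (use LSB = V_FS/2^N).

0.8625 V

LSB = 1.2 V / 2^7 = 9.375 mV.
Code 0x5C = 92 decimal.
V_out = 0 + 92 × 0.009375 V = 0.8625 V.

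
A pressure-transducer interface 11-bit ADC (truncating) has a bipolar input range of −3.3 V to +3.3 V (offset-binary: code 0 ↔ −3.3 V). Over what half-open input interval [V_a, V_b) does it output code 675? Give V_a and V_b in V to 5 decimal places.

LSB = 6.6/2^11 = 3.223 mV.
V_a = V_low + 675·LSB = -1.12471 V; V_b = V_low + 676·LSB = -1.12148 V.

[-1.12471 V, -1.12148 V)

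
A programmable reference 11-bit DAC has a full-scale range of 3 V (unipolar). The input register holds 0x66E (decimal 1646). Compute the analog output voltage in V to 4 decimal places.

LSB = 3 V / 2^11 = 1.465 mV.
Code 0x66E = 1646 decimal.
V_out = 0 + 1646 × 0.00146484 V = 2.41113 V.

2.4111 V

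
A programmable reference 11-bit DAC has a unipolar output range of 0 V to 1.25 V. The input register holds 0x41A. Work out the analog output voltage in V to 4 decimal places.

LSB = 1.25 V / 2^11 = 0.610 mV.
Code 0x41A = 1050 decimal.
V_out = 0 + 1050 × 0.000610352 V = 0.640869 V.

0.6409 V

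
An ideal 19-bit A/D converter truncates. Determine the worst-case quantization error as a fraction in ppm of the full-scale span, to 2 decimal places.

1.91 ppm

Truncating → worst-case error = 1 LSB = V_FS/2^19, so 1e+06/524288 = 1.90735 ppm of full scale.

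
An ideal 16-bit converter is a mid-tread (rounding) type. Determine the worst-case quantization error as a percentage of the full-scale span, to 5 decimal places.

0.00076 %

Rounding → worst-case error = ½ LSB = V_FS/2^17, so 100/131072 = 0.000762939 % of full scale.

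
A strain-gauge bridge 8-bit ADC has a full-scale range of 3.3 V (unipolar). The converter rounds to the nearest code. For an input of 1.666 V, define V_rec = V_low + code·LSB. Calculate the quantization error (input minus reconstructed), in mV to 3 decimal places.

3.109 mV

One LSB is 3.3 V / 256 = 12.891 mV.
(1.666 − 0)/0.0128906 = 129.2412; round gives code 129.
Code 129 maps back to 0 + 129×0.0128906 V = 1.6628906 V.
Error = 1.666 − 1.6628906 = 0.00310938 V = 3.109 mV.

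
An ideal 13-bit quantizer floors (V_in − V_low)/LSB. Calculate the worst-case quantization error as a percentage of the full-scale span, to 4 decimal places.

Truncating → worst-case error = 1 LSB = V_FS/2^13, so 100/8192 = 0.012207 % of full scale.

0.0122 %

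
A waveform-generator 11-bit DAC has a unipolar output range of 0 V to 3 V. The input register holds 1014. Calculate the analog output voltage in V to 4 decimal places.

1.4854 V

LSB = 3 V / 2^11 = 1.465 mV.
V_out = 0 + 1014 × 0.00146484 V = 1.48535 V.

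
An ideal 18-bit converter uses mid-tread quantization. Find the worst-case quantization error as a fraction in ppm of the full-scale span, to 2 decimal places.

1.91 ppm

Rounding → worst-case error = ½ LSB = V_FS/2^19, so 1e+06/524288 = 1.90735 ppm of full scale.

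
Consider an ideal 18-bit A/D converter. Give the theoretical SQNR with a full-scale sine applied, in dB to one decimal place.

SNR ≈ 6.02·N + 1.76 dB = 6.02·18 + 1.76 = 110.12 dB.

110.1 dB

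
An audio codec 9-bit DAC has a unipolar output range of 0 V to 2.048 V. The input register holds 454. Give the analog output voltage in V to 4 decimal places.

LSB = 2.048 V / 2^9 = 4.000 mV.
V_out = 0 + 454 × 0.004 V = 1.816 V.

1.8160 V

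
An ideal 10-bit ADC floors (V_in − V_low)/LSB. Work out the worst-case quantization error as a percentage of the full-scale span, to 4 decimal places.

Truncating → worst-case error = 1 LSB = V_FS/2^10, so 100/1024 = 0.0976562 % of full scale.

0.0977 %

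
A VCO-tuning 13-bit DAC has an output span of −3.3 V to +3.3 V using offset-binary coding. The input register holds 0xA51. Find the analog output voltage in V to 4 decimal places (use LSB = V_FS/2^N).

-1.1722 V

LSB = 6.6 V / 2^13 = 0.806 mV.
Code 0xA51 = 2641 decimal.
V_out = (−3.3) + 2641 × 0.000805664 V = -1.17224 V.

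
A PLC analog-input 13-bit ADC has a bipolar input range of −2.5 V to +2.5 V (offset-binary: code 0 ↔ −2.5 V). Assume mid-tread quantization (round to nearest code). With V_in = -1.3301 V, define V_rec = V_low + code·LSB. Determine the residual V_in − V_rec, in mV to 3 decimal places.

-0.144 mV

Step size: 5 V ÷ 2^13 = 0.610 mV.
Scaled input = 1916.7642 LSBs, so code = 1917.
V_rec = (−2.5) + 1917·0.000610352 = -1.3299561 V.
Difference: -0.000143945 V → -0.144 mV.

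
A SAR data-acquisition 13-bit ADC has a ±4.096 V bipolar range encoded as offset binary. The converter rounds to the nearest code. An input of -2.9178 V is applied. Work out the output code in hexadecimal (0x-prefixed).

Full-scale span = 8.192 V; LSB = 8.192/2^13 = 1.000 mV.
(-2.9178 − (−4.096)) / 0.001 = 1178.200 LSBs.
So the output code is 1178.
In hexadecimal (0x-prefixed): 0x49A.

code 0x49A (decimal 1178)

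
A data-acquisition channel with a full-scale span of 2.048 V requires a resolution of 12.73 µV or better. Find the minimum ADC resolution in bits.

Number of steps required ≥ 2.048 V / 12.73 µV = 160879.81.
Need 2^N ≥ 160879.81; 2^17 = 131072, 2^18 = 262144.
Minimum N = 18.

18 bits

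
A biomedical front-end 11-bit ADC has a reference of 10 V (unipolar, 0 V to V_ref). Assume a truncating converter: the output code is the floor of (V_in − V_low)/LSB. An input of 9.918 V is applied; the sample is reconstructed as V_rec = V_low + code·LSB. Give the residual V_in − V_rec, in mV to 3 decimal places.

LSB = 10/2^11 = 4.883 mV.
Scaled input = 2031.2064 LSBs, so code = 2031.
Code 2031 maps back to 0 + 2031×0.00488281 V = 9.9169922 V.
V_in − V_rec = 0.00100781 V = 1.008 mV.

1.008 mV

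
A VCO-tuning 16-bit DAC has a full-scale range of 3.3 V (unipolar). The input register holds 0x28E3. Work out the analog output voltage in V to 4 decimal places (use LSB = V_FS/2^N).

0.5271 V

LSB = 3.3 V / 2^16 = 50.35 µV.
Code 0x28E3 = 10467 decimal.
V_out = 0 + 10467 × 5.0354e-05 V = 0.527055 V.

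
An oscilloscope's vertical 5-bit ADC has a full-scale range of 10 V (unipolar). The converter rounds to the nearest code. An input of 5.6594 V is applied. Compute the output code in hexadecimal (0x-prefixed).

code 0x12 (decimal 18)

Full-scale span = 10 V; LSB = 10/2^5 = 312.500 mV.
(V_in − V_low)/LSB = (5.6594 − 0) / 0.3125 = 18.110.
Round → code 18.
In hexadecimal (0x-prefixed): 0x12.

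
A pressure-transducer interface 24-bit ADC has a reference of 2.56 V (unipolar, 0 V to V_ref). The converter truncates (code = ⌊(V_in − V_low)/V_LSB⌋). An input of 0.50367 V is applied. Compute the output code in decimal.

code 3300851

LSB = 2.56 V / 16777216 = 0.15 µV.
(V_in − V_low)/LSB = (0.50367 − 0) / 1.52588e-07 = 3300851.712.
Floor → code 3300851.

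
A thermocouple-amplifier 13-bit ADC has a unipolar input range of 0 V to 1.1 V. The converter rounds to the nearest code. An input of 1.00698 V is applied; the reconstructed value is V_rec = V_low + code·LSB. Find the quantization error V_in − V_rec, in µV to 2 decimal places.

LSB = 1.1/2^13 = 134.28 µV.
Scaled input = 7499.2547 LSBs, so code = 7499.
Reconstructed: 1.0069458 V.
Error = 1.00698 − 1.0069458 = 3.41992e-05 V = 34.20 µV.

34.20 µV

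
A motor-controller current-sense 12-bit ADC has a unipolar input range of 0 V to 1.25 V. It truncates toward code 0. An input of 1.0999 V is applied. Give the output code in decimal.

code 3604

With 4096 levels over 1.25 V, one step is 305.18 µV.
(1.0999 − 0) / 0.000305176 = 3604.152 LSBs.
So the output code is 3604.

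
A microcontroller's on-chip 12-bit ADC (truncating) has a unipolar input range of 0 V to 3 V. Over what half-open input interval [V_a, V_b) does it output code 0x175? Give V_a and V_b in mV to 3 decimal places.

[273.193 mV, 273.926 mV)

LSB = 3/2^12 = 0.732 mV.
Code 0x175 = 373 decimal.
V_a = V_low + 373·LSB = 0.273193 V; V_b = V_low + 374·LSB = 0.273926 V.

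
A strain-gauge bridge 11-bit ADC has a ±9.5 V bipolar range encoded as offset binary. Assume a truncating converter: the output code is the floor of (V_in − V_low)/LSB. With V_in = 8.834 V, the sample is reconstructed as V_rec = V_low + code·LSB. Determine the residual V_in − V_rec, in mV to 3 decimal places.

Step size: 19 V ÷ 2^11 = 9.277 mV.
(8.834 − (−9.5))/0.00927734 = 1976.2122; ⌊·⌋ gives code 1976.
Reconstructed: 8.8320312 V.
V_in − V_rec = 0.00196875 V = 1.969 mV.

1.969 mV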